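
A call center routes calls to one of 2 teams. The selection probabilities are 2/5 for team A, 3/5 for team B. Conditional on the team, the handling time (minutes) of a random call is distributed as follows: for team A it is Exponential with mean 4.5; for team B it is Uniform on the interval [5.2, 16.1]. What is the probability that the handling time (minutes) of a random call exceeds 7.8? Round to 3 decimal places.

Conditional on each team, P(X > 7.8): A: 0.176694; B: 0.761468.
By total probability, P(X > 7.8) = 0.4·0.176694 + 0.6·0.761468 = 0.527559.

0.528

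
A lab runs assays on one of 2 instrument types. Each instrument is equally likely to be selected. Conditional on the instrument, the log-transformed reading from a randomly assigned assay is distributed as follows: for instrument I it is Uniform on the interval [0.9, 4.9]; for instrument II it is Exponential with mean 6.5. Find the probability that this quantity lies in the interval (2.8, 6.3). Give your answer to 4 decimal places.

Conditional on each instrument, P(2.8 < X < 6.3): I: 0.525; II: 0.270634.
By total probability, P(2.8 < X < 6.3) = 0.5·0.525 + 0.5·0.270634 = 0.397817.

0.3978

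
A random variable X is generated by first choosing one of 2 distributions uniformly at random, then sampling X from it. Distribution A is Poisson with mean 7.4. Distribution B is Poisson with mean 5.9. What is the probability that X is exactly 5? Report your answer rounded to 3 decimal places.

0.138

Conditional on each component, P(X = 5): A: 0.113031; B: 0.163208.
By total probability, P(X = 5) = 0.5·0.113031 + 0.5·0.163208 = 0.13812.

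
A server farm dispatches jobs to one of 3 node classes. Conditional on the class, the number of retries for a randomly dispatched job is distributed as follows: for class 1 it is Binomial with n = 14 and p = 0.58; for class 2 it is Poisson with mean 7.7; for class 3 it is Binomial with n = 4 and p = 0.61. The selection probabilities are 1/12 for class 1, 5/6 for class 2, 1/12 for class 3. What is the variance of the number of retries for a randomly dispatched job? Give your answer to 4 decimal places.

Per component, 1: μ=8.12, E[X²]=69.3448; 2: μ=7.7, E[X²]=66.99; 3: μ=2.44, E[X²]=6.9052.
E[X] = 0.0833333·8.12 + 0.833333·7.7 + 0.0833333·2.44 = 7.29667.
E[X²] = 0.0833333·69.3448 + 0.833333·66.99 + 0.0833333·6.9052 = 62.1792.
Var(X) = E[X²] − (E[X])² = 62.1792 − 53.2413 = 8.93782.

8.9378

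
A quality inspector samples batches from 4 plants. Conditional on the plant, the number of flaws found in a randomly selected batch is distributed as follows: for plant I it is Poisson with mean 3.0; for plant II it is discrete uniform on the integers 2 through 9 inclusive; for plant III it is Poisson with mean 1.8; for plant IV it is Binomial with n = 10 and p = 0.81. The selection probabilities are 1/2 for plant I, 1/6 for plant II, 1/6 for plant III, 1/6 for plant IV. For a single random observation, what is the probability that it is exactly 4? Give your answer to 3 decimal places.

0.118

Conditional on each plant, P(X = 4): I: 0.168031; II: 0.125; III: 0.0723017; IV: 0.00425286.
By total probability, P(X = 4) = 0.5·0.168031 + 0.166667·0.125 + 0.166667·0.0723017 + 0.166667·0.00425286 = 0.117608.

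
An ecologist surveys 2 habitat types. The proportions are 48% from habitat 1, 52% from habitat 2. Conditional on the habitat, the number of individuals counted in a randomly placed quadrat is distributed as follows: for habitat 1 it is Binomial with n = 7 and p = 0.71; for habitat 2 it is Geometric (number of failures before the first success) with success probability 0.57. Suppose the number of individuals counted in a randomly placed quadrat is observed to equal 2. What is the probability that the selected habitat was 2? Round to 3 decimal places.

Likelihoods P(X=2 | ·): 1: 0.0217133; 2: 0.105393.
Posterior ∝ prior × likelihood. Numerator for 2: 0.52·0.105393 = 0.0548044.
Normalizing constant: 0.48·0.0217133 + 0.52·0.105393 = 0.0652267.
P(2 | observation) = 0.0548044 / 0.0652267 = 0.840213.

0.840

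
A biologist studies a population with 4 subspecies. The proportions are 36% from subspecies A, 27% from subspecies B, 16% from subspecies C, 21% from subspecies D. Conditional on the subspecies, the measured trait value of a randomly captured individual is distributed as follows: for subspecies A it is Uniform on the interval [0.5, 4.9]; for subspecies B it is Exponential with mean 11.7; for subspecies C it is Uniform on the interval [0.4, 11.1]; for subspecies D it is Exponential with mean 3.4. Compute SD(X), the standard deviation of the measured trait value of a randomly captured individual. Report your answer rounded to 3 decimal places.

Per component, A: μ=2.7, E[X²]=8.90333; B: μ=11.7, E[X²]=273.78; C: μ=5.75, E[X²]=42.6033; D: μ=3.4, E[X²]=23.12.
E[X] = 0.36·2.7 + 0.27·11.7 + 0.16·5.75 + 0.21·3.4 = 5.765.
E[X²] = 0.36·8.90333 + 0.27·273.78 + 0.16·42.6033 + 0.21·23.12 = 88.7975.
Var(X) = E[X²] − (E[X])² = 88.7975 − 33.2352 = 55.5623.
SD(X) = √55.5623 = 7.45401.

7.454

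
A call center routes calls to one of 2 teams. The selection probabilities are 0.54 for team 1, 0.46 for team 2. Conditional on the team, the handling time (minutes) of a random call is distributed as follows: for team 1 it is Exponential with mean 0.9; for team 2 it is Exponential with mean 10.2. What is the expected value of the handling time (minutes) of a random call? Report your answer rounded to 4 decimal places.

5.1780

Component means — 1: 0.9; 2: 10.2.
E[X] = 0.54·0.9 + 0.46·10.2 = 5.178.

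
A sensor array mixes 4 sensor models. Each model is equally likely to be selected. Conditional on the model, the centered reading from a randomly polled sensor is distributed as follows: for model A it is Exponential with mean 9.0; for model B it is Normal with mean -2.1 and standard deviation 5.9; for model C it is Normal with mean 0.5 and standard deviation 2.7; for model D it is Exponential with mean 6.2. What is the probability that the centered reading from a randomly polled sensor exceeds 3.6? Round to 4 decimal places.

Conditional on each model, P(X > 3.6): A: 0.67032; B: 0.166997; C: 0.125454; D: 0.559537.
By total probability, P(X > 3.6) = 0.25·0.67032 + 0.25·0.166997 + 0.25·0.125454 + 0.25·0.559537 = 0.380577.

0.3806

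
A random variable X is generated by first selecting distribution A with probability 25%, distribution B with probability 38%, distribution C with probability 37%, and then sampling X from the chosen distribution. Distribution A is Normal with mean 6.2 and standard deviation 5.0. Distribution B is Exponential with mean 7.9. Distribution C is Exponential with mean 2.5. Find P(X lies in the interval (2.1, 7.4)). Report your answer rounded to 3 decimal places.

0.380

Conditional on each component, P(2.1 < X < 7.4): A: 0.388727; B: 0.374659; C: 0.379892.
By total probability, P(2.1 < X < 7.4) = 0.25·0.388727 + 0.38·0.374659 + 0.37·0.379892 = 0.380112.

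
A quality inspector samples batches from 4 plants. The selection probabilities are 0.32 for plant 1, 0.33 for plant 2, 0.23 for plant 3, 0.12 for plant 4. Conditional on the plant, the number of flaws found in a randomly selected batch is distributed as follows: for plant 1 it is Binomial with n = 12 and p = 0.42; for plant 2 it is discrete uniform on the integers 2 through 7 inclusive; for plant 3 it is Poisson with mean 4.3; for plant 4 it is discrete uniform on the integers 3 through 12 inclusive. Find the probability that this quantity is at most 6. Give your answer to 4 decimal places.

Conditional on each plant, P(X ≤ 6): 1: 0.804141; 2: 0.833333; 3: 0.85579; 4: 0.4.
By total probability, P(X ≤ 6) = 0.32·0.804141 + 0.33·0.833333 + 0.23·0.85579 + 0.12·0.4 = 0.777157.

0.7772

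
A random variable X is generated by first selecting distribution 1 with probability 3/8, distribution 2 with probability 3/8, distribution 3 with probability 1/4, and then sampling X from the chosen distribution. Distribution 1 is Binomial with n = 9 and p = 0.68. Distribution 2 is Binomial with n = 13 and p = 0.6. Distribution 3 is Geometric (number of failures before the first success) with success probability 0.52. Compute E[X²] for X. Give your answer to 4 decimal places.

39.4216

For each component E[X²] = Var + (mean)², giving 1: 39.4128; 2: 63.96; 3: 2.62722.
Overall E[X²] = 0.375·39.4128 + 0.375·63.96 + 0.25·2.62722 = 39.4216.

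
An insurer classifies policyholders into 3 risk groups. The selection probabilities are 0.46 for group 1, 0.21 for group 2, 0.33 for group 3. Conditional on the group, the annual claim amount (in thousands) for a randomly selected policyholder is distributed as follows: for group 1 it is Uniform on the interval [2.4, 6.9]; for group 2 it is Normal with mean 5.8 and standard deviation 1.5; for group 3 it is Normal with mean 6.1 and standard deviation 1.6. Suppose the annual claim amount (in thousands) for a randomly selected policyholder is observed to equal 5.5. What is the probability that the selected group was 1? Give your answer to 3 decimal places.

Likelihoods f(5.5 | ·): 1: 0.222222; 2: 0.260695; 3: 0.232409.
Posterior ∝ prior × likelihood. Numerator for 1: 0.46·0.222222 = 0.102222.
Normalizing constant: 0.46·0.222222 + 0.21·0.260695 + 0.33·0.232409 = 0.233663.
P(1 | observation) = 0.102222 / 0.233663 = 0.437477.

0.437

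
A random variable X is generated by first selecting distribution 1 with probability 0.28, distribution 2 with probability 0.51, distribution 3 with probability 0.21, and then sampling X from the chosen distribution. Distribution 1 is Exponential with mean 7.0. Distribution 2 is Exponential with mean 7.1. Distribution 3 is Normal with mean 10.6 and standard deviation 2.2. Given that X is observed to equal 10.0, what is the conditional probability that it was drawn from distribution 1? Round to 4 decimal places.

0.1502

Likelihoods f(10.0 | ·): 1: 0.0342359; 2: 0.0344397; 3: 0.174717.
Posterior ∝ prior × likelihood. Numerator for 1: 0.28·0.0342359 = 0.00958604.
Normalizing constant: 0.28·0.0342359 + 0.51·0.0344397 + 0.21·0.174717 = 0.0638409.
P(1 | observation) = 0.00958604 / 0.0638409 = 0.150155.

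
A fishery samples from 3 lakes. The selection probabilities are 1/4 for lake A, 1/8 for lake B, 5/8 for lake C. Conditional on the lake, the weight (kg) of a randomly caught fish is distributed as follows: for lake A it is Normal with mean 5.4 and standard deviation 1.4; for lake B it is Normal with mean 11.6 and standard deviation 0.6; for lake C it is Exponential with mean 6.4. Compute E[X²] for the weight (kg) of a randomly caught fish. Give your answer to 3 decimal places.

For each component E[X²] = Var + (mean)², giving A: 31.12; B: 134.92; C: 81.92.
Overall E[X²] = 0.25·31.12 + 0.125·134.92 + 0.625·81.92 = 75.845.

75.845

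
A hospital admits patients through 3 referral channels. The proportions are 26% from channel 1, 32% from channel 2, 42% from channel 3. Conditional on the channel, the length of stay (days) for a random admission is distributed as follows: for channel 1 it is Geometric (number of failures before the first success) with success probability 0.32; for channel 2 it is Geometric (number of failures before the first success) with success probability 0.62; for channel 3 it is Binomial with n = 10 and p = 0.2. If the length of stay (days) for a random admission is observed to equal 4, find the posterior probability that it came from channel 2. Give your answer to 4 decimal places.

0.0702

Likelihoods P(X=4 | ·): 1: 0.0684204; 2: 0.0129278; 3: 0.0880804.
Posterior ∝ prior × likelihood. Numerator for 2: 0.32·0.0129278 = 0.00413691.
Normalizing constant: 0.26·0.0684204 + 0.32·0.0129278 + 0.42·0.0880804 = 0.05892.
P(2 | observation) = 0.00413691 / 0.05892 = 0.0702123.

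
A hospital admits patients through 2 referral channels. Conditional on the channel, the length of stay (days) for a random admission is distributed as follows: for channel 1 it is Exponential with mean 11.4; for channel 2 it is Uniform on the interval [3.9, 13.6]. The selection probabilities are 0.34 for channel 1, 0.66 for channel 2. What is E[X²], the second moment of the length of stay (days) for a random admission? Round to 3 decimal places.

144.079

For each component E[X²] = Var + (mean)², giving 1: 259.92; 2: 84.4033.
Overall E[X²] = 0.34·259.92 + 0.66·84.4033 = 144.079.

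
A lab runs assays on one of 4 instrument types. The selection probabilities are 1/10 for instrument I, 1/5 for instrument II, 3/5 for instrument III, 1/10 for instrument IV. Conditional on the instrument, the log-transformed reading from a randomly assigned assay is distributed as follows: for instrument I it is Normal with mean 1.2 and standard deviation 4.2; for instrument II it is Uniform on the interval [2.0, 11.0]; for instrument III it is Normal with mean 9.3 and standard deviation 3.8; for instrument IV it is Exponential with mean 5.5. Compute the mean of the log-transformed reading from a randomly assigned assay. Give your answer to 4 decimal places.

7.5500

Component means — I: 1.2; II: 6.5; III: 9.3; IV: 5.5.
E[X] = 0.1·1.2 + 0.2·6.5 + 0.6·9.3 + 0.1·5.5 = 7.55.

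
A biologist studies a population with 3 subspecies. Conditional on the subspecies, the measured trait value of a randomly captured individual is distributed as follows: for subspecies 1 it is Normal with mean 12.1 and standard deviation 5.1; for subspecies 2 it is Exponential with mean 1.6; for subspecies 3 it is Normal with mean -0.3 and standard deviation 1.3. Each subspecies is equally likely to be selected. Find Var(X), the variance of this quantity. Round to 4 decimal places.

Per component, 1: μ=12.1, E[X²]=172.42; 2: μ=1.6, E[X²]=5.12; 3: μ=-0.3, E[X²]=1.78.
E[X] = 0.333333·12.1 + 0.333333·1.6 + 0.333333·-0.3 = 4.46667.
E[X²] = 0.333333·172.42 + 0.333333·5.12 + 0.333333·1.78 = 59.7733.
Var(X) = E[X²] − (E[X])² = 59.7733 − 19.9511 = 39.8222.

39.8222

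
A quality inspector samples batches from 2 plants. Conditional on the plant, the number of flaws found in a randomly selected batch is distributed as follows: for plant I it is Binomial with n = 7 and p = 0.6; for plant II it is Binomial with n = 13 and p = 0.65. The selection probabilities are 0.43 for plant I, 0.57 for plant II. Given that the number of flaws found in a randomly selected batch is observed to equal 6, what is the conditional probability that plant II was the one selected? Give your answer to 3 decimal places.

0.458

Likelihoods P(X=6 | ·): I: 0.130637; II: 0.0832672.
Posterior ∝ prior × likelihood. Numerator for II: 0.57·0.0832672 = 0.0474623.
Normalizing constant: 0.43·0.130637 + 0.57·0.0832672 = 0.103636.
P(II | observation) = 0.0474623 / 0.103636 = 0.457971.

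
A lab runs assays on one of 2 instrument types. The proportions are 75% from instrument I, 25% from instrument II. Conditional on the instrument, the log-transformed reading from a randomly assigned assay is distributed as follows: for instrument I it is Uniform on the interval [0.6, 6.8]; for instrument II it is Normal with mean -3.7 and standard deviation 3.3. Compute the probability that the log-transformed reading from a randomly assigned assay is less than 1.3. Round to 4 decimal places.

0.3185

Conditional on each instrument, P(X < 1.3): I: 0.112903; II: 0.935133.
By total probability, P(X < 1.3) = 0.75·0.112903 + 0.25·0.935133 = 0.318461.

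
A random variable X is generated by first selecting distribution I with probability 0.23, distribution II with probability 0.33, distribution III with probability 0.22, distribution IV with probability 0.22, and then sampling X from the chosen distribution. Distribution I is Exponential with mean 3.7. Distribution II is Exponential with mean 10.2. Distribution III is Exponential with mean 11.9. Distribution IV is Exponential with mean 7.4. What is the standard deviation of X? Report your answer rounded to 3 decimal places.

9.473

Per component, I: μ=3.7, E[X²]=27.38; II: μ=10.2, E[X²]=208.08; III: μ=11.9, E[X²]=283.22; IV: μ=7.4, E[X²]=109.52.
E[X] = 0.23·3.7 + 0.33·10.2 + 0.22·11.9 + 0.22·7.4 = 8.463.
E[X²] = 0.23·27.38 + 0.33·208.08 + 0.22·283.22 + 0.22·109.52 = 161.367.
Var(X) = E[X²] − (E[X])² = 161.367 − 71.6224 = 89.7442.
SD(X) = √89.7442 = 9.47334.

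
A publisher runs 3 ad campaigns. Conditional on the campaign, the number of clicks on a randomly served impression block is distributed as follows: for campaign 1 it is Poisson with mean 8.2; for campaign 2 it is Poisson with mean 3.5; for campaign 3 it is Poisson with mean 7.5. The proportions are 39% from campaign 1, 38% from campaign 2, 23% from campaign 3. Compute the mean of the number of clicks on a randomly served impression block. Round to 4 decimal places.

6.2530

Component means — 1: 8.2; 2: 3.5; 3: 7.5.
E[X] = 0.39·8.2 + 0.38·3.5 + 0.23·7.5 = 6.253.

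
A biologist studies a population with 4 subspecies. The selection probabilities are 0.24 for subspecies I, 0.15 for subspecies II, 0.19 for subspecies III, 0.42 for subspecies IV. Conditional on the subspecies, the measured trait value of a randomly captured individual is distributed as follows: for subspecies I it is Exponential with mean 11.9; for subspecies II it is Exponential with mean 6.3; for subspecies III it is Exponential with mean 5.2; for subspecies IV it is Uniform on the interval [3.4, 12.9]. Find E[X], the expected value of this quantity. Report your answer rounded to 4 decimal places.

Component means — I: 11.9; II: 6.3; III: 5.2; IV: 8.15.
E[X] = 0.24·11.9 + 0.15·6.3 + 0.19·5.2 + 0.42·8.15 = 8.212.

8.2120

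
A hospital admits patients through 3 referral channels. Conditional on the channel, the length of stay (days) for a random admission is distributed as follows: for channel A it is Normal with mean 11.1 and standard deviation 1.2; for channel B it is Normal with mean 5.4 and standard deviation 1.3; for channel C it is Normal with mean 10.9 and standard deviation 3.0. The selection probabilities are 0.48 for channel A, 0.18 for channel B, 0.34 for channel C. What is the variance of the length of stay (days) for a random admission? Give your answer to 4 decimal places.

Per component, A: μ=11.1, E[X²]=124.65; B: μ=5.4, E[X²]=30.85; C: μ=10.9, E[X²]=127.81.
E[X] = 0.48·11.1 + 0.18·5.4 + 0.34·10.9 = 10.006.
E[X²] = 0.48·124.65 + 0.18·30.85 + 0.34·127.81 = 108.84.
Var(X) = E[X²] − (E[X])² = 108.84 − 100.12 = 8.72036.

8.7204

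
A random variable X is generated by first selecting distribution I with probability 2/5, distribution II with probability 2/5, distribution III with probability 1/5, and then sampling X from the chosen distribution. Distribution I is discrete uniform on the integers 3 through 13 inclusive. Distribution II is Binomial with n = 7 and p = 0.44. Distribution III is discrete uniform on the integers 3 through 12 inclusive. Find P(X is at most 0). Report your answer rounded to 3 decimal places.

0.007

Conditional on each component, P(X ≤ 0): I: 0; II: 0.0172709; III: 0.
By total probability, P(X ≤ 0) = 0.4·0 + 0.4·0.0172709 + 0.2·0 = 0.00690838.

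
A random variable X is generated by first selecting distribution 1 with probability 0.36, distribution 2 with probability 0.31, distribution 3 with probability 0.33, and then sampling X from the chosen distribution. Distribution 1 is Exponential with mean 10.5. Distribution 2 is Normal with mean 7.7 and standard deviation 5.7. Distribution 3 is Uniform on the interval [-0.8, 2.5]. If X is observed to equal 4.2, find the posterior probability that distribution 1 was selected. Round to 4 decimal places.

0.5612

Likelihoods f(4.2 | ·): 1: 0.06384; 2: 0.0579645; 3: 0.
Posterior ∝ prior × likelihood. Numerator for 1: 0.36·0.06384 = 0.0229824.
Normalizing constant: 0.36·0.06384 + 0.31·0.0579645 + 0.33·0 = 0.0409514.
P(1 | observation) = 0.0229824 / 0.0409514 = 0.561212.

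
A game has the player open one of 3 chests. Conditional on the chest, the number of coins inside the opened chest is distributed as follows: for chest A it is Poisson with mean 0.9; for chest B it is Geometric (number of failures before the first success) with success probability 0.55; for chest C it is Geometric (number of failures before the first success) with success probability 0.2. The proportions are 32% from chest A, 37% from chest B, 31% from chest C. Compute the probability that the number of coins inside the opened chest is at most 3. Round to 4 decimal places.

Conditional on each chest, P(X ≤ 3): A: 0.986541; B: 0.958994; C: 0.5904.
By total probability, P(X ≤ 3) = 0.32·0.986541 + 0.37·0.958994 + 0.31·0.5904 = 0.853545.

0.8535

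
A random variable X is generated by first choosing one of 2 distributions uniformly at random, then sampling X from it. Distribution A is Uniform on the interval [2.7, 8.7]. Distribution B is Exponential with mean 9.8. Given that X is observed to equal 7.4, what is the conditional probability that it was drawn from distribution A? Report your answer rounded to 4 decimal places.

0.7766

Likelihoods f(7.4 | ·): A: 0.166667; B: 0.0479554.
Posterior ∝ prior × likelihood. Numerator for A: 0.5·0.166667 = 0.0833333.
Normalizing constant: 0.5·0.166667 + 0.5·0.0479554 = 0.107311.
P(A | observation) = 0.0833333 / 0.107311 = 0.776559.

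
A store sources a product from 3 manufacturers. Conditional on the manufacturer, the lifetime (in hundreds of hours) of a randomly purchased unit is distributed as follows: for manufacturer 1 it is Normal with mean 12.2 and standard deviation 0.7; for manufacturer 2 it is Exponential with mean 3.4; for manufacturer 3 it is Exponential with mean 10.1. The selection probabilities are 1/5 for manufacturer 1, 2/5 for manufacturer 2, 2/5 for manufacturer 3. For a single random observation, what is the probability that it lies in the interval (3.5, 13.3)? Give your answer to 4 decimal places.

Conditional on each manufacturer, P(3.5 < X < 13.3): 1: 0.941958; 2: 0.337212; 3: 0.439151.
By total probability, P(3.5 < X < 13.3) = 0.2·0.941958 + 0.4·0.337212 + 0.4·0.439151 = 0.498937.

0.4989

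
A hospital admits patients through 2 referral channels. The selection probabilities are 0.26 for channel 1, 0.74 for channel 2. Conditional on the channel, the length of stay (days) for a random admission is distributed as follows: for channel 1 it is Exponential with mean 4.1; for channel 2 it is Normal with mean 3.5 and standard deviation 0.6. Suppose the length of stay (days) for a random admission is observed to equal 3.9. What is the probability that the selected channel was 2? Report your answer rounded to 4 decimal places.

Likelihoods f(3.9 | ·): 1: 0.0942121; 2: 0.532413.
Posterior ∝ prior × likelihood. Numerator for 2: 0.74·0.532413 = 0.393986.
Normalizing constant: 0.26·0.0942121 + 0.74·0.532413 = 0.418481.
P(2 | observation) = 0.393986 / 0.418481 = 0.941467.

0.9415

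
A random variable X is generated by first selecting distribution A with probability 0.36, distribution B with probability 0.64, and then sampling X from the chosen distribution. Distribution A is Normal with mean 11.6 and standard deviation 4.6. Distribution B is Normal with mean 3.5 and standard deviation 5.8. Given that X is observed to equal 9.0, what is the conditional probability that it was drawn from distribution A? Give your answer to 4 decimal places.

Likelihoods f(9.0 | ·): A: 0.0739231; B: 0.043875.
Posterior ∝ prior × likelihood. Numerator for A: 0.36·0.0739231 = 0.0266123.
Normalizing constant: 0.36·0.0739231 + 0.64·0.043875 = 0.0546923.
P(A | observation) = 0.0266123 / 0.0546923 = 0.486582.

0.4866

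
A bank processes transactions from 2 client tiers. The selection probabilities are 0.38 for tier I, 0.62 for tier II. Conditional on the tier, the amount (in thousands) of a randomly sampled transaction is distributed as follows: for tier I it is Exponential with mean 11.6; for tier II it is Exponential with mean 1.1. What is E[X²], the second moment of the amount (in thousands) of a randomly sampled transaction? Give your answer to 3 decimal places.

103.766

For each component E[X²] = Var + (mean)², giving I: 269.12; II: 2.42.
Overall E[X²] = 0.38·269.12 + 0.62·2.42 = 103.766.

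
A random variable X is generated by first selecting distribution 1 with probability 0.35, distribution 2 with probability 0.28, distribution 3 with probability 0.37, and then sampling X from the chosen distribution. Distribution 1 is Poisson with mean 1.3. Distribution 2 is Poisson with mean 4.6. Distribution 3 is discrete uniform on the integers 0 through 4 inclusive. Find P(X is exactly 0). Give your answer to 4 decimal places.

0.1722

Conditional on each component, P(X = 0): 1: 0.272532; 2: 0.0100518; 3: 0.2.
By total probability, P(X = 0) = 0.35·0.272532 + 0.28·0.0100518 + 0.37·0.2 = 0.172201.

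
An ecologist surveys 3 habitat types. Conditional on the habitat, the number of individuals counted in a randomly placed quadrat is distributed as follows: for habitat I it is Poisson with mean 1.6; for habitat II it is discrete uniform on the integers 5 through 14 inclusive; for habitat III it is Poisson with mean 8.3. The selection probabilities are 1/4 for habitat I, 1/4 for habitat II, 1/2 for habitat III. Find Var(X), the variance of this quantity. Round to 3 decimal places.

Per component, I: μ=1.6, E[X²]=4.16; II: μ=9.5, E[X²]=98.5; III: μ=8.3, E[X²]=77.19.
E[X] = 0.25·1.6 + 0.25·9.5 + 0.5·8.3 = 6.925.
E[X²] = 0.25·4.16 + 0.25·98.5 + 0.5·77.19 = 64.26.
Var(X) = E[X²] − (E[X])² = 64.26 − 47.9556 = 16.3044.

16.304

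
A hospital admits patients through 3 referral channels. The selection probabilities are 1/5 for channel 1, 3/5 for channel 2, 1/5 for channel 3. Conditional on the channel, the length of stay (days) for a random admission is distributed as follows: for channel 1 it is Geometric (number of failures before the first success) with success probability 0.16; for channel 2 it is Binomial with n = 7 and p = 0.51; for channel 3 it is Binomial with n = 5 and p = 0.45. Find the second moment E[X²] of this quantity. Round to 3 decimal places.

For each component E[X²] = Var + (mean)², giving 1: 60.375; 2: 14.4942; 3: 6.3.
Overall E[X²] = 0.2·60.375 + 0.6·14.4942 + 0.2·6.3 = 22.0315.

22.032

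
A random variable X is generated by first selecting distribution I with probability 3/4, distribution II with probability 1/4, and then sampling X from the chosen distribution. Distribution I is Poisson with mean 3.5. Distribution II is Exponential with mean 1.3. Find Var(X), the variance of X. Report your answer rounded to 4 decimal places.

3.9550

Per component, I: μ=3.5, E[X²]=15.75; II: μ=1.3, E[X²]=3.38.
E[X] = 0.75·3.5 + 0.25·1.3 = 2.95.
E[X²] = 0.75·15.75 + 0.25·3.38 = 12.6575.
Var(X) = E[X²] − (E[X])² = 12.6575 − 8.7025 = 3.955.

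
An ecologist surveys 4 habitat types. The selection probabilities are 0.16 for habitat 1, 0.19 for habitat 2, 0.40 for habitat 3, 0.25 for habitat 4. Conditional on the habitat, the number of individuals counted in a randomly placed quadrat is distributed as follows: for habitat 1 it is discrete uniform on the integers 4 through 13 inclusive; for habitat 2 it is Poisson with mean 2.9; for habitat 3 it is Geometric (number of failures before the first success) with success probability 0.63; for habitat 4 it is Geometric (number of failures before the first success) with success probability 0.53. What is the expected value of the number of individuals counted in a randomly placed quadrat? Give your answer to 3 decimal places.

Component means — 1: 8.5; 2: 2.9; 3: 0.587302; 4: 0.886792.
E[X] = 0.16·8.5 + 0.19·2.9 + 0.4·0.587302 + 0.25·0.886792 = 2.36762.

2.368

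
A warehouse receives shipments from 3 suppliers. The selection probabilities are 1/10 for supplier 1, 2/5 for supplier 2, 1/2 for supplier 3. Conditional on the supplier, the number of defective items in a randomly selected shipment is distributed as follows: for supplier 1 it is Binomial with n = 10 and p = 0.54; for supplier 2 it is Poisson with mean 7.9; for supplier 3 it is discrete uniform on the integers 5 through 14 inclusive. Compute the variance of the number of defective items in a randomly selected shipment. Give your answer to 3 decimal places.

Per component, 1: μ=5.4, E[X²]=31.644; 2: μ=7.9, E[X²]=70.31; 3: μ=9.5, E[X²]=98.5.
E[X] = 0.1·5.4 + 0.4·7.9 + 0.5·9.5 = 8.45.
E[X²] = 0.1·31.644 + 0.4·70.31 + 0.5·98.5 = 80.5384.
Var(X) = E[X²] − (E[X])² = 80.5384 − 71.4025 = 9.1359.

9.136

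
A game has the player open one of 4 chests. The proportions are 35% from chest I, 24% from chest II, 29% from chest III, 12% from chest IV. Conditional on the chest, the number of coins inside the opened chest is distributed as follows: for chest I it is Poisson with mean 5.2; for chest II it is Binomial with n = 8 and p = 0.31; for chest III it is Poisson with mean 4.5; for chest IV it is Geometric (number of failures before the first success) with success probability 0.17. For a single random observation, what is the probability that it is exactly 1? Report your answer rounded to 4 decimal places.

0.0858

Conditional on each chest, P(X = 1): I: 0.0286861; II: 0.18467; III: 0.0499905; IV: 0.1411.
By total probability, P(X = 1) = 0.35·0.0286861 + 0.24·0.18467 + 0.29·0.0499905 + 0.12·0.1411 = 0.0857901.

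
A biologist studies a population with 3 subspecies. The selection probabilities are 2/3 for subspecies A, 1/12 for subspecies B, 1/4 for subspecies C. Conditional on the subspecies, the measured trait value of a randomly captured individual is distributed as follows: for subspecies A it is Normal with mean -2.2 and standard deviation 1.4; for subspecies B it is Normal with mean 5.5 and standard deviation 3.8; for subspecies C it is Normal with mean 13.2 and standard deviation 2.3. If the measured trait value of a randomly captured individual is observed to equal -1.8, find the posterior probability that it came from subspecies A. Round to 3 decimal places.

Likelihoods f(-1.8 | ·): A: 0.273562; B: 0.0165866; C: 1.00749e-10.
Posterior ∝ prior × likelihood. Numerator for A: 0.666667·0.273562 = 0.182375.
Normalizing constant: 0.666667·0.273562 + 0.0833333·0.0165866 + 0.25·1.00749e-10 = 0.183757.
P(A | observation) = 0.182375 / 0.183757 = 0.992478.

0.992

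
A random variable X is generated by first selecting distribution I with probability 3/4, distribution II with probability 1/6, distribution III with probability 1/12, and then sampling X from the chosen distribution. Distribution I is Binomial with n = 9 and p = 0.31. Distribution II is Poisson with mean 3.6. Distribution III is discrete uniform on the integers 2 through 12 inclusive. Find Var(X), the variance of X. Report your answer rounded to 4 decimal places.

Per component, I: μ=2.79, E[X²]=9.7092; II: μ=3.6, E[X²]=16.56; III: μ=7, E[X²]=59.
E[X] = 0.75·2.79 + 0.166667·3.6 + 0.0833333·7 = 3.27583.
E[X²] = 0.75·9.7092 + 0.166667·16.56 + 0.0833333·59 = 14.9586.
Var(X) = E[X²] − (E[X])² = 14.9586 − 10.7311 = 4.22748.

4.2275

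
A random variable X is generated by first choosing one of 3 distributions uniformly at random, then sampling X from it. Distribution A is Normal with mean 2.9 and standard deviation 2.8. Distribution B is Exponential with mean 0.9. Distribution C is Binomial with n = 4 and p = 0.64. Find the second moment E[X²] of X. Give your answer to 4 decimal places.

For each component E[X²] = Var + (mean)², giving A: 16.25; B: 1.62; C: 7.4752.
Overall E[X²] = 0.333333·16.25 + 0.333333·1.62 + 0.333333·7.4752 = 8.4484.

8.4484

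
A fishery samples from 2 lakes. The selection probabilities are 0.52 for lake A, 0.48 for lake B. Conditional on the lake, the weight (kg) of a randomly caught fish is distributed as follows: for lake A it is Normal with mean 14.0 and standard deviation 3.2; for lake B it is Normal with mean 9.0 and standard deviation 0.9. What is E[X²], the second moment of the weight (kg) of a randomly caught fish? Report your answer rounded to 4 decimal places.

For each component E[X²] = Var + (mean)², giving A: 206.24; B: 81.81.
Overall E[X²] = 0.52·206.24 + 0.48·81.81 = 146.514.

146.5136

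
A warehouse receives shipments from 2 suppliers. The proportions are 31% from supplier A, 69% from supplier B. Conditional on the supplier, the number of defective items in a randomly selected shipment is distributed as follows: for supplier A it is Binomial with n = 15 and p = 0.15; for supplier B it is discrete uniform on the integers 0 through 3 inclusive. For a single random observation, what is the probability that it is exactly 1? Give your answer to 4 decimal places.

Conditional on each supplier, P(X = 1): A: 0.231232; B: 0.25.
By total probability, P(X = 1) = 0.31·0.231232 + 0.69·0.25 = 0.244182.

0.2442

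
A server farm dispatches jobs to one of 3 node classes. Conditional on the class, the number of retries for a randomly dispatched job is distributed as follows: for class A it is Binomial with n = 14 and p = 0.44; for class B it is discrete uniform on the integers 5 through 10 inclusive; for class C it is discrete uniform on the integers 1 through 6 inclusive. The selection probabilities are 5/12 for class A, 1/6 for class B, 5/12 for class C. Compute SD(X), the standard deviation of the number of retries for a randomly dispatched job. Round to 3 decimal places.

2.367

Per component, A: μ=6.16, E[X²]=41.3952; B: μ=7.5, E[X²]=59.1667; C: μ=3.5, E[X²]=15.1667.
E[X] = 0.416667·6.16 + 0.166667·7.5 + 0.416667·3.5 = 5.275.
E[X²] = 0.416667·41.3952 + 0.166667·59.1667 + 0.416667·15.1667 = 33.4286.
Var(X) = E[X²] − (E[X])² = 33.4286 − 27.8256 = 5.60293.
SD(X) = √5.60293 = 2.36705.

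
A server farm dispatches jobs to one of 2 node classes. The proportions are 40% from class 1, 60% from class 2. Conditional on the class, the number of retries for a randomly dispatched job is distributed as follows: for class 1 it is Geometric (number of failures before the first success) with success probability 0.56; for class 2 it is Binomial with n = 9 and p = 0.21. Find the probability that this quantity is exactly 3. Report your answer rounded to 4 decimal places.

Conditional on each class, P(X = 3): 1: 0.047703; 2: 0.189104.
By total probability, P(X = 3) = 0.4·0.047703 + 0.6·0.189104 = 0.132543.

0.1325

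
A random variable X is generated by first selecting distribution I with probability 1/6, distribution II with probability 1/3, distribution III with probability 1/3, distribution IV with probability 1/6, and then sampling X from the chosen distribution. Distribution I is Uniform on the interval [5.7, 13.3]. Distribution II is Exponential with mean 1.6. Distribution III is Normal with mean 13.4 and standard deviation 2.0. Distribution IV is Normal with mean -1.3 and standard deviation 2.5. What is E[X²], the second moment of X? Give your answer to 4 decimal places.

For each component E[X²] = Var + (mean)², giving I: 95.0633; II: 5.12; III: 183.56; IV: 7.94.
Overall E[X²] = 0.166667·95.0633 + 0.333333·5.12 + 0.333333·183.56 + 0.166667·7.94 = 80.0606.

80.0606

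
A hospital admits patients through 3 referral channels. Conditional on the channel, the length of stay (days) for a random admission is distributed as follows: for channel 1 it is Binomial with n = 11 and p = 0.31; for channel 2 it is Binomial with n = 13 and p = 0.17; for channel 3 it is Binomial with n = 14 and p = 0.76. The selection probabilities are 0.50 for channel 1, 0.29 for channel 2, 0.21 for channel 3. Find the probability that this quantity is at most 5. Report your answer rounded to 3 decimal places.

0.741

Conditional on each channel, P(X ≤ 5): 1: 0.909911; 2: 0.986061; 3: 0.00157908.
By total probability, P(X ≤ 5) = 0.5·0.909911 + 0.29·0.986061 + 0.21·0.00157908 = 0.741245.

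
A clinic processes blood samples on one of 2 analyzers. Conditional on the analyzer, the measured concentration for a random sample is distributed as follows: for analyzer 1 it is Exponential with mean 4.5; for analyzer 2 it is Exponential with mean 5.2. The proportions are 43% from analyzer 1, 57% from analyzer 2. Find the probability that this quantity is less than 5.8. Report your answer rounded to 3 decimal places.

0.695

Conditional on each analyzer, P(X < 5.8): 1: 0.724423; 2: 0.672211.
By total probability, P(X < 5.8) = 0.43·0.724423 + 0.57·0.672211 = 0.694662.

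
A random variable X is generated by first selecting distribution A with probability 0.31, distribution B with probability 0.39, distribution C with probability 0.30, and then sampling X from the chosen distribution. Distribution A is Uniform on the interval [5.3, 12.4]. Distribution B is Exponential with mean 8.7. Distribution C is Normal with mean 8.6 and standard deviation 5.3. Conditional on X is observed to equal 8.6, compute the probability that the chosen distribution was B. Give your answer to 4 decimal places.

Likelihoods f(8.6 | ·): A: 0.140845; B: 0.0427738; C: 0.0752721.
Posterior ∝ prior × likelihood. Numerator for B: 0.39·0.0427738 = 0.0166818.
Normalizing constant: 0.31·0.140845 + 0.39·0.0427738 + 0.3·0.0752721 = 0.0829254.
P(B | observation) = 0.0166818 / 0.0829254 = 0.201166.

0.2012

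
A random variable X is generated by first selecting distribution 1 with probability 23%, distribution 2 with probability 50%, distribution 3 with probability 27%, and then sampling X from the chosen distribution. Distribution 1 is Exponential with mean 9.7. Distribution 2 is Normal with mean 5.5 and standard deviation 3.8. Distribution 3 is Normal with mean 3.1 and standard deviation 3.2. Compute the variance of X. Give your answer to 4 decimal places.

Per component, 1: μ=9.7, E[X²]=188.18; 2: μ=5.5, E[X²]=44.69; 3: μ=3.1, E[X²]=19.85.
E[X] = 0.23·9.7 + 0.5·5.5 + 0.27·3.1 = 5.818.
E[X²] = 0.23·188.18 + 0.5·44.69 + 0.27·19.85 = 70.9859.
Var(X) = E[X²] − (E[X])² = 70.9859 − 33.8491 = 37.1368.

37.1368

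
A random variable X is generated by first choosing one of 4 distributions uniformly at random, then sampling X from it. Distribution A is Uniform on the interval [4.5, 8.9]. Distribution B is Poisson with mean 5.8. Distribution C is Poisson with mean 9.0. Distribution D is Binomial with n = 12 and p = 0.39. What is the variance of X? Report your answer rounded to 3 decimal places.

7.338

Per component, A: μ=6.7, E[X²]=46.5033; B: μ=5.8, E[X²]=39.44; C: μ=9, E[X²]=90; D: μ=4.68, E[X²]=24.7572.
E[X] = 0.25·6.7 + 0.25·5.8 + 0.25·9 + 0.25·4.68 = 6.545.
E[X²] = 0.25·46.5033 + 0.25·39.44 + 0.25·90 + 0.25·24.7572 = 50.1751.
Var(X) = E[X²] − (E[X])² = 50.1751 − 42.837 = 7.33811.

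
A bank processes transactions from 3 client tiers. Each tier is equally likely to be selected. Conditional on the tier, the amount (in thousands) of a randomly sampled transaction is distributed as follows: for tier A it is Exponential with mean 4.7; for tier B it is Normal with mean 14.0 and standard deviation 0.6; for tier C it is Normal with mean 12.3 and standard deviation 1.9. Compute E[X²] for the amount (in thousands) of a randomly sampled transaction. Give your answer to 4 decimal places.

For each component E[X²] = Var + (mean)², giving A: 44.18; B: 196.36; C: 154.9.
Overall E[X²] = 0.333333·44.18 + 0.333333·196.36 + 0.333333·154.9 = 131.813.

131.8133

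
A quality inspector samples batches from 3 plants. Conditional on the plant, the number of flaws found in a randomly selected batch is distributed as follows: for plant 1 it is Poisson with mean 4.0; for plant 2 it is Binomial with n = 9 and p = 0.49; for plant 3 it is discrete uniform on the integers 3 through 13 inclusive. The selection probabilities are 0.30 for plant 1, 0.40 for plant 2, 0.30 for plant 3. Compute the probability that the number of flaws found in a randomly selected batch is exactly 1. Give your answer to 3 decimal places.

0.030

Conditional on each plant, P(X = 1): 1: 0.0732626; 2: 0.0201837; 3: 0.
By total probability, P(X = 1) = 0.3·0.0732626 + 0.4·0.0201837 + 0.3·0 = 0.0300522.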